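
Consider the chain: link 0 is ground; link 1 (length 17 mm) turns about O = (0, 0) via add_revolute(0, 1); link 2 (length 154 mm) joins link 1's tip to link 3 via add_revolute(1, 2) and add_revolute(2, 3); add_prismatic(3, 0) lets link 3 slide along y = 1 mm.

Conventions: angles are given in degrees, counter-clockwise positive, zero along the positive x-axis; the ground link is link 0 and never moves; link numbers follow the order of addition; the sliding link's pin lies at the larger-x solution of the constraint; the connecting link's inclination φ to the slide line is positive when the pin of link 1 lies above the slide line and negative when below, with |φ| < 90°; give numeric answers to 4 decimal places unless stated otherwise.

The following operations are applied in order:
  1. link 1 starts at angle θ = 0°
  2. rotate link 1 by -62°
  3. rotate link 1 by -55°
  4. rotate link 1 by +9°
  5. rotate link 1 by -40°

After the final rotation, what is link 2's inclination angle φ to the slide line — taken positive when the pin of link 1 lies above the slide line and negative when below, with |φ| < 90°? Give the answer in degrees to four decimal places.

geometry: r = 17 mm, L = 154 mm, e = 1 mm; θ starts at 0°
rotate link 1 by -62°: θ ← 0° -62° = -62°
rotate link 1 by -55°: θ ← -62° -55° = -117°
rotate link 1 by +9°: θ ← -117° +9° = -108°
rotate link 1 by -40°: θ ← -108° -40° = -148°
h = r sin θ − e = -9.008627 − 1 = -10.008627
sin φ = h / L = -10.008627 / 154 = -0.06499109
φ = arcsin(-0.06499109) = -3.726341°

-3.7263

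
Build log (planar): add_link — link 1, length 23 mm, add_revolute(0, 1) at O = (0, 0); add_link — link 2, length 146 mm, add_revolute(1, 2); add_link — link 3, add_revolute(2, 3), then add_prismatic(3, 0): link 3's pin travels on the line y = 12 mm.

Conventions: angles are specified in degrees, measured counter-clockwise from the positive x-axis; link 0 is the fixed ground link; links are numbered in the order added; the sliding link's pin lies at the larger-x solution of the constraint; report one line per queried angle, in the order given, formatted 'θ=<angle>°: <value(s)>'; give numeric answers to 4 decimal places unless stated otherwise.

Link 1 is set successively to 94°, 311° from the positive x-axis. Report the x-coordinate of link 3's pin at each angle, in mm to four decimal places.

geometry: r = 23 mm, L = 146 mm, e = 12 mm
θ=94°: crank pin P = (r cos θ, r sin θ) = (-1.604399, 22.943973)
θ=94°: h = r sin θ − e = 22.943973 − 12 = 10.943973
θ=94°: x = r cos θ + √(L² − h²) = -1.604399 + 145.589249 = 143.984850
θ=311°: crank pin P = (r cos θ, r sin θ) = (15.089358, -17.358320)
θ=311°: h = r sin θ − e = -17.358320 − 12 = -29.358320
θ=311°: x = r cos θ + √(L² − h²) = 15.089358 + 143.017793 = 158.107150

θ=94°: 143.9849
θ=311°: 158.1072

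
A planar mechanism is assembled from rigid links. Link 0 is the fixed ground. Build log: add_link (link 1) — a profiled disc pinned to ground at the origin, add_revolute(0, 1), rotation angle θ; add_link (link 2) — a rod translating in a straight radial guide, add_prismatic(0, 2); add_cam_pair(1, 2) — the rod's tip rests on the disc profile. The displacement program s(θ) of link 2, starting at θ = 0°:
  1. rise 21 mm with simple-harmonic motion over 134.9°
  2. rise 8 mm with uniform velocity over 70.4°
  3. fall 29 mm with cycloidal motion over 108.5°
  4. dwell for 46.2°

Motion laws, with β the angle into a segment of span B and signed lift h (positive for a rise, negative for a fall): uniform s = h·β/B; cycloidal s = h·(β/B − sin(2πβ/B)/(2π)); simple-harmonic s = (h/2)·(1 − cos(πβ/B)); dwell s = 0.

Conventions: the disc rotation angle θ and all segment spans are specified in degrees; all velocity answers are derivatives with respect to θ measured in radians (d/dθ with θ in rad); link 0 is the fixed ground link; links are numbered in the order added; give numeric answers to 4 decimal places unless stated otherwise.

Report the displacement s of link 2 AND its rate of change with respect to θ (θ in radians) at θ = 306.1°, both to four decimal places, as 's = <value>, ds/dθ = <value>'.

seg 1 [0°–134.9°] simple-harmonic, h=21: full span → s += 21 → s = 21.0000
seg 2 [134.9°–205.3°] uniform, h=8: full span → s += 8 → s = 29.0000
seg 3 [205.3°–313.8°] cycloidal, h=-29: θ=306.1° here. β=100.8, B=108.5. -29·(0.9290 − sin(2π·0.9290)/(2π)) = -28.9325 → s = 0.0675
velocity in seg [205.3°–313.8°] (cycloidal), θ in radians: β = 100.8° = 1.7593 rad, B = 108.5° = 1.8937 rad; ds/dθ = (h/B)(1 − cos(2πβ/B)) = ((-29)/1.8937)(1 − cos(2π·0.9290)) = -1.497389 mm/rad

s = 0.0675, ds/dθ = -1.4974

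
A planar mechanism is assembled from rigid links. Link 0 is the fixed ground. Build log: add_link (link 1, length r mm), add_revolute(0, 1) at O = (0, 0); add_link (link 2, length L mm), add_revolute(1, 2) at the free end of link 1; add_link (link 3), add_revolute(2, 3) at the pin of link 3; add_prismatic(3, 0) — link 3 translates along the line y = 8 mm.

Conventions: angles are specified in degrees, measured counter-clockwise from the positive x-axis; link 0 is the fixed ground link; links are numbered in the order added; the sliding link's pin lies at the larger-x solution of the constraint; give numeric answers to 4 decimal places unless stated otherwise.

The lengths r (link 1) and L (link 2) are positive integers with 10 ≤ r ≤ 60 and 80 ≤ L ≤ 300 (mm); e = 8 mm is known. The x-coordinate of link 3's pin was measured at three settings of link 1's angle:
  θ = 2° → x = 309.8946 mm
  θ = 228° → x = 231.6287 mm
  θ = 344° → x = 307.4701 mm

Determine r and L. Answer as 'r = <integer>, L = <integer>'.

constraint per measurement: (x − r cos θ)² + (r sin θ − e)² = L²
subtracting the θ₁ and θ₂ equations cancels the r² and L² terms:
r = (x₁² − x₂²) / (2[(x₁cos θ₁ + e sin θ₁) − (x₂cos θ₂ + e sin θ₂)]) = 45.0000 → r = 45
L² = (x₁ − r cos θ₁)² + (r sin θ₁ − e)² = 70225.0116 → L = 265.0000 → L = 265
check at θ₃=344°: x = 307.4701 (printed 307.4701) ✓

r = 45, L = 265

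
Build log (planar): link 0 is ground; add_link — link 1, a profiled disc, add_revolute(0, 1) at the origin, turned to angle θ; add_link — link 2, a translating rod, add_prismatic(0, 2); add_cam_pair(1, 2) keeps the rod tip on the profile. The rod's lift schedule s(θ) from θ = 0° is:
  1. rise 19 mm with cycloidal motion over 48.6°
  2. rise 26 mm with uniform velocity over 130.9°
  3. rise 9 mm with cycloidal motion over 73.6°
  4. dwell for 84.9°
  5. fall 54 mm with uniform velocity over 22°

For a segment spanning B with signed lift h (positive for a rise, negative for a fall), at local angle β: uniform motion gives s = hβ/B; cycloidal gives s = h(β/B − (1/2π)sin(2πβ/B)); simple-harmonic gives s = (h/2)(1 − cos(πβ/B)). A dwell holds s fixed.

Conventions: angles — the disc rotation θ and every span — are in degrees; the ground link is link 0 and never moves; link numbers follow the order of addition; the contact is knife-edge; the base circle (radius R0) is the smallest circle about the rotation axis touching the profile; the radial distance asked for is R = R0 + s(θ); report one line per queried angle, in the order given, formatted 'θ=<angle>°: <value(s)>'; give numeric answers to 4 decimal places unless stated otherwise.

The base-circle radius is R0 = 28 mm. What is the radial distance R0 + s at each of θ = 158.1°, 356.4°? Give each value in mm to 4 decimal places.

seg 1 [0°–48.6°] cycloidal, h=19: full span → s += 19 → s = 19.0000
seg 2 [48.6°–179.5°] uniform, h=26: θ=158.1° here. β=109.5, B=130.9. 26·109.5/130.9 = 21.7494 → s = 40.7494
seg 2 [48.6°–179.5°] uniform, h=26: full span → s += 26 → s = 45.0000
seg 3 [179.5°–253.1°] cycloidal, h=9: full span → s += 9 → s = 54.0000
seg 4 [253.1°–338°] dwell: s stays 54.0000
seg 5 [338°–360°] uniform, h=-54: θ=356.4° here. β=18.4, B=22. -54·18.4/22 = -45.1636 → s = 8.8364
θ=158.1°: R = R0 + s = 28 + 40.7494 = 68.7494
θ=356.4°: R = R0 + s = 28 + 8.8364 = 36.8364

θ=158.1°: 68.7494
θ=356.4°: 36.8364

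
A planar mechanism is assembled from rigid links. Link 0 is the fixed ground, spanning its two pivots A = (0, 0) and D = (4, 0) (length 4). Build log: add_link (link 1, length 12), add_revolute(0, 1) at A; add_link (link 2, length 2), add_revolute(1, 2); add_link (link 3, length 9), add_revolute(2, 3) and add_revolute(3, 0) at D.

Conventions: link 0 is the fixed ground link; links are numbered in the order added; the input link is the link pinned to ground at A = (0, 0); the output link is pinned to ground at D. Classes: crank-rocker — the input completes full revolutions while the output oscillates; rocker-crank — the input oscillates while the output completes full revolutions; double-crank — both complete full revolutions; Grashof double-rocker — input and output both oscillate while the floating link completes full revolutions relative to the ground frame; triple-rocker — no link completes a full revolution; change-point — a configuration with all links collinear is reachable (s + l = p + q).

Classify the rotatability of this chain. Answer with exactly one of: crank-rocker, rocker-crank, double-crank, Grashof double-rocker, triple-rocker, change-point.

lengths: ground=4, input=12, coupler=2, output=9
sorted: s=2 (shortest), l=12 (longest), p+q=13
s + l = 14 vs p + q = 13
s + l > p + q → non-Grashof → no link fully rotates → triple-rocker

triple-rocker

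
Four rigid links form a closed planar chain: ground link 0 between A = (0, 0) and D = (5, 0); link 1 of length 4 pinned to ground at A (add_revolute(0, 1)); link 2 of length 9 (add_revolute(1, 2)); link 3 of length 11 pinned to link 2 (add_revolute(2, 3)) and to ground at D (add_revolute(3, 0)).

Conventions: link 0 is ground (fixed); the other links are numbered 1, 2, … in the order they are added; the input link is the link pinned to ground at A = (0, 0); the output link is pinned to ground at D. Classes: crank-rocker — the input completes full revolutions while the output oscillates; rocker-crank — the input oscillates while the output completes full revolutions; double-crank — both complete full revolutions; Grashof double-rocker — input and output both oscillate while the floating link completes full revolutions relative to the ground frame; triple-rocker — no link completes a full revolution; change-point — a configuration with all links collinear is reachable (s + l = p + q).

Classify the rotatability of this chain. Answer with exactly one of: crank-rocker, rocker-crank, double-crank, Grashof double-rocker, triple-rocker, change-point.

lengths: ground=5, input=4, coupler=9, output=11
sorted: s=4 (shortest), l=11 (longest), p+q=14
s + l = 15 vs p + q = 14
s + l > p + q → non-Grashof → no link fully rotates → triple-rocker

triple-rocker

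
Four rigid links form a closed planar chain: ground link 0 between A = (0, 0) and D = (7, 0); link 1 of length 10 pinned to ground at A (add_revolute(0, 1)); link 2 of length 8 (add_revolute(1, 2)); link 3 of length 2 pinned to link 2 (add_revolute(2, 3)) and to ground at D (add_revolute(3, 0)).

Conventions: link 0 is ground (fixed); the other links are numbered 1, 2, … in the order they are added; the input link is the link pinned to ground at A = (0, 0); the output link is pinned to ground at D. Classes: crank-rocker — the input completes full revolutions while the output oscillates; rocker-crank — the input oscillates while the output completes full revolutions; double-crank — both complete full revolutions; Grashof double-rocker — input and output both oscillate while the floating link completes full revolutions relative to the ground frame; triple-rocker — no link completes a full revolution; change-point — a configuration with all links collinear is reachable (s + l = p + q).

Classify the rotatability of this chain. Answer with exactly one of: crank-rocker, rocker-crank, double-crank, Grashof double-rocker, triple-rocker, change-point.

lengths: ground=7, input=10, coupler=8, output=2
sorted: s=2 (shortest), l=10 (longest), p+q=15
s + l = 12 vs p + q = 15
s + l < p + q (Grashof) with shortest = output link → rocker-crank

rocker-crank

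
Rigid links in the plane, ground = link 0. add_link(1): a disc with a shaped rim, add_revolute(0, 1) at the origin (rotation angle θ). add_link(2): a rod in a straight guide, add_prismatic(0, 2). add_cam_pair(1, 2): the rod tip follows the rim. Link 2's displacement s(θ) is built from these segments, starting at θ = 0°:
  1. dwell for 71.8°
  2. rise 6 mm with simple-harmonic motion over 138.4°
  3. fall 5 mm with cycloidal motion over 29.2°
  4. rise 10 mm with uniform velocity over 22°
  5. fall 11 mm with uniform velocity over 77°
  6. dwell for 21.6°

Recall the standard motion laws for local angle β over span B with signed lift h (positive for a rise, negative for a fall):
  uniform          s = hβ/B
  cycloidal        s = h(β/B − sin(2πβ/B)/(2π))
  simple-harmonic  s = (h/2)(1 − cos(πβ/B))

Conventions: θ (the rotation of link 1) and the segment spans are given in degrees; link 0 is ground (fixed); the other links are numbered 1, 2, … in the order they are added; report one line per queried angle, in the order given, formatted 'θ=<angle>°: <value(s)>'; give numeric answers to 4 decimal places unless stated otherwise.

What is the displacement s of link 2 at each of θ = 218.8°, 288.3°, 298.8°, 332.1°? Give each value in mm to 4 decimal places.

segment 1 (0° to 71.8°, dwell): s unchanged at 0.0000
segment 2 (71.8° to 210.2°, simple-harmonic, h = 6) is passed completely: s = 0.0000 + (6) = 6.0000
θ = 218.8° falls in segment 3 (210.2° to 239.4°, cycloidal, h = -5): β = 218.8 − 210.2 = 8.6°, B = 29.2°; Δs = -5·(0.2945 − sin(2π·0.2945)/(2π)) = -0.7078; s = 6.0000 − 0.7078 = 5.2922
segment 3 (210.2° to 239.4°, cycloidal, h = -5) is passed completely: s = 6.0000 + (-5) = 1.0000
segment 4 (239.4° to 261.4°, uniform, h = 10) is passed completely: s = 1.0000 + (10) = 11.0000
θ = 288.3° falls in segment 5 (261.4° to 338.4°, uniform, h = -11): β = 288.3 − 261.4 = 26.9°, B = 77°; Δs = -11·26.9/77 = -3.8429; s = 11.0000 − 3.8429 = 7.1571
θ = 298.8° falls in segment 5 (261.4° to 338.4°, uniform, h = -11): β = 298.8 − 261.4 = 37.4°, B = 77°; Δs = -11·37.4/77 = -5.3429; s = 11.0000 − 5.3429 = 5.6571
θ = 332.1° falls in segment 5 (261.4° to 338.4°, uniform, h = -11): β = 332.1 − 261.4 = 70.7°, B = 77°; Δs = -11·70.7/77 = -10.1000; s = 11.0000 − 10.1000 = 0.9000

θ=218.8°: 5.2922
θ=288.3°: 7.1571
θ=298.8°: 5.6571
θ=332.1°: 0.9000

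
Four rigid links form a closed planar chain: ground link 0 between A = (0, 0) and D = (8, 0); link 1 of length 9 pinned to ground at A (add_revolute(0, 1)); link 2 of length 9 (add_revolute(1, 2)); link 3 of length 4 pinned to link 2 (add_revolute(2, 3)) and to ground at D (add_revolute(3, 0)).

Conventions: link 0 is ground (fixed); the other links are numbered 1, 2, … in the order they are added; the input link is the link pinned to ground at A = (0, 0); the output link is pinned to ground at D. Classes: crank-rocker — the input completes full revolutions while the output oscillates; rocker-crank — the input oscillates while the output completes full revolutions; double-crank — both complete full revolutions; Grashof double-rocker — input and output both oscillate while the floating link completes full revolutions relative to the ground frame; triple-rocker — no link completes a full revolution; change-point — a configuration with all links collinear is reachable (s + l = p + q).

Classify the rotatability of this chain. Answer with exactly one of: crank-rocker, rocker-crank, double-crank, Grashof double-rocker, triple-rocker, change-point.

lengths: ground=8, input=9, coupler=9, output=4
sorted: s=4 (shortest), l=9 (longest), p+q=17
s + l = 13 vs p + q = 17
s + l < p + q (Grashof) with shortest = output link → rocker-crank

rocker-crank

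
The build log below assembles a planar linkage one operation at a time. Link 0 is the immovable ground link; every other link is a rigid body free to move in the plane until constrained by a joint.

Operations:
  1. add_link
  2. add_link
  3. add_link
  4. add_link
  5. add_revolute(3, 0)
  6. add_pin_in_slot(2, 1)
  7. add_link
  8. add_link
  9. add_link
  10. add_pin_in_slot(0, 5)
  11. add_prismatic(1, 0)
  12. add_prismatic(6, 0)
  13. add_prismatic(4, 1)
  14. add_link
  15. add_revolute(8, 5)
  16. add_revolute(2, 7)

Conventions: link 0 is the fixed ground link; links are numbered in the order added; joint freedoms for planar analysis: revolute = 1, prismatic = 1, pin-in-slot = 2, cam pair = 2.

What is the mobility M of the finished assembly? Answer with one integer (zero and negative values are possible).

link 0 = ground. State L|J1|J2 = 1|0|0
+link1  2|0|0
+link2  3|0|0
+link3  4|0|0
+link4  5|0|0
R(3,0) f=1→J1  5|1|0
PS(2,1) f=2→J2  5|1|1
+link5  6|1|1
+link6  7|1|1
+link7  8|1|1
PS(0,5) f=2→J2  8|1|2
P(1,0) f=1→J1  8|2|2
P(6,0) f=1→J1  8|3|2
P(4,1) f=1→J1  8|4|2
+link8  9|4|2
R(8,5) f=1→J1  9|5|2
R(2,7) f=1→J1  9|6|2
M = 3(9−1)−2·6−2 = 24−12−2 = 10

M = 10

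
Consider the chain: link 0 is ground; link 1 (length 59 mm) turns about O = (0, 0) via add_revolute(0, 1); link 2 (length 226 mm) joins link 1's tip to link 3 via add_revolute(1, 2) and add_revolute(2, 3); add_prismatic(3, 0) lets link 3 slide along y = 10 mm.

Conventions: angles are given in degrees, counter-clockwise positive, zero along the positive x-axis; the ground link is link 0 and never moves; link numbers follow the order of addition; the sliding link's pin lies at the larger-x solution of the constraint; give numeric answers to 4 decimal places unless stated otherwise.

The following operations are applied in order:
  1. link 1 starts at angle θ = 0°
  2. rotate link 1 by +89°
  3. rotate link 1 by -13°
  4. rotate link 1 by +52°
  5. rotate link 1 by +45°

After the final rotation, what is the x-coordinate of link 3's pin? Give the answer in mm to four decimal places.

geometry: r = 59 mm, L = 226 mm, e = 10 mm; θ starts at 0°
rotate link 1 by +89°: θ ← 0° +89° = 89°
rotate link 1 by -13°: θ ← 89° -13° = 76°
rotate link 1 by +52°: θ ← 76° +52° = 128°
rotate link 1 by +45°: θ ← 128° +45° = 173°
crank pin P = (r cos θ, r sin θ) = (-58.560223, 7.190291)
h = r sin θ − e = 7.190291 − 10 = -2.809709
x = r cos θ + √(L² − h²) = -58.560223 + 225.982534 = 167.422311

167.4223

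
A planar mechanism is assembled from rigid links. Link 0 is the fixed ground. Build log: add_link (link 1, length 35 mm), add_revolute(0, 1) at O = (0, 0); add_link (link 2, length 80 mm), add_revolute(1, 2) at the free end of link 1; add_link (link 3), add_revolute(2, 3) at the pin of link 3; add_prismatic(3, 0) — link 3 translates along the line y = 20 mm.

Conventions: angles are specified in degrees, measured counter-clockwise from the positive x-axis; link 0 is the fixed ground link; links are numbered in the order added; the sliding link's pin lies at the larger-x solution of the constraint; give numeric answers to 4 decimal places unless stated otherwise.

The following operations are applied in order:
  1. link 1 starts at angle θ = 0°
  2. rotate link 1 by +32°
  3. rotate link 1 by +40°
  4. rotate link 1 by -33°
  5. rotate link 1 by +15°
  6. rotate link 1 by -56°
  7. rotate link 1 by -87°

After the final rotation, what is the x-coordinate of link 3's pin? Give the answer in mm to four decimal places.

geometry: r = 35 mm, L = 80 mm, e = 20 mm; θ starts at 0°
rotate link 1 by +32°: θ ← 0° +32° = 32°
rotate link 1 by +40°: θ ← 32° +40° = 72°
rotate link 1 by -33°: θ ← 72° -33° = 39°
rotate link 1 by +15°: θ ← 39° +15° = 54°
rotate link 1 by -56°: θ ← 54° -56° = -2°
rotate link 1 by -87°: θ ← -2° -87° = -89°
crank pin P = (r cos θ, r sin θ) = (0.610834, -34.994669)
h = r sin θ − e = -34.994669 − 20 = -54.994669
x = r cos θ + √(L² − h²) = 0.610834 + 58.099796 = 58.710631

58.7106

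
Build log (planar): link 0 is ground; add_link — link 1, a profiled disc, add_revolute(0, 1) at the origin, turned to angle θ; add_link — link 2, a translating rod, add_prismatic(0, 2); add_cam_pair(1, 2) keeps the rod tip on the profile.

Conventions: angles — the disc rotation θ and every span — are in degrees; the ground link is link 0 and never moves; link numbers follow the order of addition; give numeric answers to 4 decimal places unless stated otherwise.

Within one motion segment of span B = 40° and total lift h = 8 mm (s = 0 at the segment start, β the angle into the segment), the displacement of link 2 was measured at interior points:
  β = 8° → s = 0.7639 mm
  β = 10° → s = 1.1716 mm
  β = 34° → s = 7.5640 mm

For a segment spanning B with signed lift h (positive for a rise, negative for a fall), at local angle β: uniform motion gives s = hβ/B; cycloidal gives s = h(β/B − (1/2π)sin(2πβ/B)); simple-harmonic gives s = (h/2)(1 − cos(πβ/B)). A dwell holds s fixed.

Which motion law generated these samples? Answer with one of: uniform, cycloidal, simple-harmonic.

candidates at β/B = r: uniform s = h·r (linear in β); cycloidal s = h·(r − sin(2πr)/(2π)); simple-harmonic s = (h/2)(1 − cos(πr))
β=8°: printed 0.7639 | uniform 1.6000, cycloidal 0.3891, simple-harmonic 0.7639
β=10°: printed 1.1716 | uniform 2.0000, cycloidal 0.7268, simple-harmonic 1.1716
β=34°: printed 7.5640 | uniform 6.8000, cycloidal 7.8301, simple-harmonic 7.5640
only one law matches every sample → simple-harmonic

simple-harmonic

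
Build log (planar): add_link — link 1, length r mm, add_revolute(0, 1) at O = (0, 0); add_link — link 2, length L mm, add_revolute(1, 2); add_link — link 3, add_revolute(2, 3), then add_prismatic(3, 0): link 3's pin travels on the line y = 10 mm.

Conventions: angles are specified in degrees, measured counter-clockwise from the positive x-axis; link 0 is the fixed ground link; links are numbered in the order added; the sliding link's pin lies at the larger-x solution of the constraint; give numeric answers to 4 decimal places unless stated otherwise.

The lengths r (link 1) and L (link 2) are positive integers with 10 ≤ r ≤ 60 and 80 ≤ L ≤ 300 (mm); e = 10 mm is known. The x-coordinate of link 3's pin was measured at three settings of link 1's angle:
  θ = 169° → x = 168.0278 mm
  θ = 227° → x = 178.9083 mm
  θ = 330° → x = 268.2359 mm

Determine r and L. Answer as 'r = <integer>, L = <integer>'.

constraint per measurement: (x − r cos θ)² + (r sin θ − e)² = L²
subtracting the θ₁ and θ₂ equations cancels the r² and L² terms:
r = (x₁² − x₂²) / (2[(x₁cos θ₁ + e sin θ₁) − (x₂cos θ₂ + e sin θ₂)]) = 56.0001 → r = 56
L² = (x₁ − r cos θ₁)² + (r sin θ₁ − e)² = 49728.9890 → L = 223.0000 → L = 223
check at θ₃=330°: x = 268.2359 (printed 268.2359) ✓

r = 56, L = 223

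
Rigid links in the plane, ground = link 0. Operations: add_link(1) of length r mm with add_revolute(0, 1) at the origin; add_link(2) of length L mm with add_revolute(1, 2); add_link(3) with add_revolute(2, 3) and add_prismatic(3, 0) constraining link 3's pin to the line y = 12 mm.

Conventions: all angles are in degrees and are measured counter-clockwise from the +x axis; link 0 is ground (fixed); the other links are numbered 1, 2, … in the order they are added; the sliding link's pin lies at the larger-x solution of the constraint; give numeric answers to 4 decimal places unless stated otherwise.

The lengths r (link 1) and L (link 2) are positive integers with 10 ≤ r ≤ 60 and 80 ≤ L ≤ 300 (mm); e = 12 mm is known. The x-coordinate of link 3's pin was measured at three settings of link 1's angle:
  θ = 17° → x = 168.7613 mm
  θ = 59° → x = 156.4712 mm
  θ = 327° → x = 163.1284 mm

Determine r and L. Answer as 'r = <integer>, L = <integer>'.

constraint per measurement: (x − r cos θ)² + (r sin θ − e)² = L²
subtracting the θ₁ and θ₂ equations cancels the r² and L² terms:
r = (x₁² − x₂²) / (2[(x₁cos θ₁ + e sin θ₁) − (x₂cos θ₂ + e sin θ₂)]) = 27.0000 → r = 27
L² = (x₁ − r cos θ₁)² + (r sin θ₁ − e)² = 20449.0089 → L = 143.0000 → L = 143
check at θ₃=327°: x = 163.1284 (printed 163.1284) ✓

r = 27, L = 143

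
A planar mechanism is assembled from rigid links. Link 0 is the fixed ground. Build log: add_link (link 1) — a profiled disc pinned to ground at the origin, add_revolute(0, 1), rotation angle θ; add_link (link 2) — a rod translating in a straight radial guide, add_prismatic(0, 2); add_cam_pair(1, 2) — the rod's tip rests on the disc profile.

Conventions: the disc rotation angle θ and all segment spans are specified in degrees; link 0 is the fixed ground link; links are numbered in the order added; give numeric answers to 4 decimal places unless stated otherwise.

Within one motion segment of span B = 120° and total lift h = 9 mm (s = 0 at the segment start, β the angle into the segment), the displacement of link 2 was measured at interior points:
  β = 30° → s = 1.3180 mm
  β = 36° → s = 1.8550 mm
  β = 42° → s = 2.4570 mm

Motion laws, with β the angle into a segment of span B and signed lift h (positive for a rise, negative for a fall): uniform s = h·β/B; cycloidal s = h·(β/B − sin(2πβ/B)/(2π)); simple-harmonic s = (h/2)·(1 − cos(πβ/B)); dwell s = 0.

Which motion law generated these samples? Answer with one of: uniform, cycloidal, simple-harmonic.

candidates at β/B = r: uniform s = h·r (linear in β); cycloidal s = h·(r − sin(2πr)/(2π)); simple-harmonic s = (h/2)(1 − cos(πr))
β=30°: printed 1.3180 | uniform 2.2500, cycloidal 0.8176, simple-harmonic 1.3180
β=36°: printed 1.8550 | uniform 2.7000, cycloidal 1.3377, simple-harmonic 1.8550
β=42°: printed 2.4570 | uniform 3.1500, cycloidal 1.9912, simple-harmonic 2.4570
only one law matches every sample → simple-harmonic

simple-harmonic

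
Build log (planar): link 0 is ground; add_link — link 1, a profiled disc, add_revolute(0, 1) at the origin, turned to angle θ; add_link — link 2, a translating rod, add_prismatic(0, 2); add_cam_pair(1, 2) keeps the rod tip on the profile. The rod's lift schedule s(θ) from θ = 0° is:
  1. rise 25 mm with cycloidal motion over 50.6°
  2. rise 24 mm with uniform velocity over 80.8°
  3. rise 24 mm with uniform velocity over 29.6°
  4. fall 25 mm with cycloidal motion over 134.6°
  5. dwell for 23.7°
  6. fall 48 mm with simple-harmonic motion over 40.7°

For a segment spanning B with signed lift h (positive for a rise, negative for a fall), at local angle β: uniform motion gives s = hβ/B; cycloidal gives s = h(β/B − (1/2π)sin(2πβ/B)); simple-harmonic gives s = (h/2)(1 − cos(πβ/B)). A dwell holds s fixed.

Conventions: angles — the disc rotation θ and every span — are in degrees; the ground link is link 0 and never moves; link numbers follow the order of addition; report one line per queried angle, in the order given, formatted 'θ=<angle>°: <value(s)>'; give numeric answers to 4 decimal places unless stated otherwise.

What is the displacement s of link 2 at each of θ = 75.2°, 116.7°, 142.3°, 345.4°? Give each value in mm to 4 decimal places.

seg 1 [0°–50.6°] cycloidal, h=25: full span → s += 25 → s = 25.0000
seg 2 [50.6°–131.4°] uniform, h=24: θ=75.2° here. β=24.6, B=80.8. 24·24.6/80.8 = 7.3069 → s = 32.3069
seg 2 [50.6°–131.4°] uniform, h=24: θ=116.7° here. β=66.1, B=80.8. 24·66.1/80.8 = 19.6337 → s = 44.6337
seg 2 [50.6°–131.4°] uniform, h=24: full span → s += 24 → s = 49.0000
seg 3 [131.4°–161°] uniform, h=24: θ=142.3° here. β=10.9, B=29.6. 24·10.9/29.6 = 8.8378 → s = 57.8378
seg 3 [131.4°–161°] uniform, h=24: full span → s += 24 → s = 73.0000
seg 4 [161°–295.6°] cycloidal, h=-25: full span → s += -25 → s = 48.0000
seg 5 [295.6°–319.3°] dwell: s stays 48.0000
seg 6 [319.3°–360°] simple-harmonic, h=-48: θ=345.4° here. β=26.1, B=40.7. -48/2·(1 − cos(π·0.6413)) = -34.3058 → s = 13.6942

θ=75.2°: 32.3069
θ=116.7°: 44.6337
θ=142.3°: 57.8378
θ=345.4°: 13.6942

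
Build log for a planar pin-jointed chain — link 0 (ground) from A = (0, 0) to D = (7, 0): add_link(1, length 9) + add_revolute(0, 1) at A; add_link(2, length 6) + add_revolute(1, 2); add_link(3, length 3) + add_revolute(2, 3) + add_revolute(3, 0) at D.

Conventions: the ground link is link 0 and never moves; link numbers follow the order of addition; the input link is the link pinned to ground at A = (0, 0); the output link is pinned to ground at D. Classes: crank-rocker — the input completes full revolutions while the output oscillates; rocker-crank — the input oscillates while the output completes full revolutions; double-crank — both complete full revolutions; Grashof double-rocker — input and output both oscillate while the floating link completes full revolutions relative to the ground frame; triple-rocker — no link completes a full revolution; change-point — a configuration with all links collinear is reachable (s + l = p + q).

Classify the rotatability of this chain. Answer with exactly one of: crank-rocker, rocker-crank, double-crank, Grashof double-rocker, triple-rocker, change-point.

lengths: ground=7, input=9, coupler=6, output=3
sorted: s=3 (shortest), l=9 (longest), p+q=13
s + l = 12 vs p + q = 13
s + l < p + q (Grashof) with shortest = output link → rocker-crank

rocker-crank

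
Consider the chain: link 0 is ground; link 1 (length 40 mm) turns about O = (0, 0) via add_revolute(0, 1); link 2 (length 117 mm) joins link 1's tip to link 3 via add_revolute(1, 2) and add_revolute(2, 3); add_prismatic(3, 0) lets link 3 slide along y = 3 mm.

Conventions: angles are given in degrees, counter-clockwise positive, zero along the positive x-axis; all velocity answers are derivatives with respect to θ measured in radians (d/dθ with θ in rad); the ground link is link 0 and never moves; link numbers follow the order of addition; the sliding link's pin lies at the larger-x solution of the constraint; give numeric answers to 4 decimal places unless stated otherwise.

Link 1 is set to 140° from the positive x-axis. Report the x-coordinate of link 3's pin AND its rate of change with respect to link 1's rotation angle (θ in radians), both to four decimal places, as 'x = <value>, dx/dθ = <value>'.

geometry: r = 40 mm, L = 117 mm, e = 3 mm
crank pin P = (r cos θ, r sin θ) = (-30.641778, 25.711504)
h = r sin θ − e = 25.711504 − 3 = 22.711504
x = r cos θ + √(L² − h²) = -30.641778 + 114.774507 = 84.132730
dx/dθ = −r sin θ − h·r cos θ/√(L² − h²) (θ in radians; h = 22.711504) = -19.648129

x = 84.1327, dx/dθ = -19.6481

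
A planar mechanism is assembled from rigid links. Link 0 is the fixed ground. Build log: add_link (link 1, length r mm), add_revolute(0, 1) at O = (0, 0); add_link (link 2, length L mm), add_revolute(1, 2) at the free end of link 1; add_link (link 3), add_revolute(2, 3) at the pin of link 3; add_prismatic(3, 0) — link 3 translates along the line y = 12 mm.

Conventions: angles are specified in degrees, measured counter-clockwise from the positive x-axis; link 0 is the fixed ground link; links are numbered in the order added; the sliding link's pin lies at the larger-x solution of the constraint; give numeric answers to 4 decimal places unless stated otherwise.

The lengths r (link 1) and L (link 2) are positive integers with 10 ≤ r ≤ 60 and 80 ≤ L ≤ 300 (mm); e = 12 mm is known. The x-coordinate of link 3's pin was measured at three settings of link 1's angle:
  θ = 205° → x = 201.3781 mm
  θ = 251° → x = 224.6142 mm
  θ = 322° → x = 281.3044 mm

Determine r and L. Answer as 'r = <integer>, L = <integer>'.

constraint per measurement: (x − r cos θ)² + (r sin θ − e)² = L²
subtracting the θ₁ and θ₂ equations cancels the r² and L² terms:
r = (x₁² − x₂²) / (2[(x₁cos θ₁ + e sin θ₁) − (x₂cos θ₂ + e sin θ₂)]) = 47.9999 → r = 48
L² = (x₁ − r cos θ₁)² + (r sin θ₁ − e)² = 61009.0073 → L = 247.0000 → L = 247
check at θ₃=322°: x = 281.3044 (printed 281.3044) ✓

r = 48, L = 247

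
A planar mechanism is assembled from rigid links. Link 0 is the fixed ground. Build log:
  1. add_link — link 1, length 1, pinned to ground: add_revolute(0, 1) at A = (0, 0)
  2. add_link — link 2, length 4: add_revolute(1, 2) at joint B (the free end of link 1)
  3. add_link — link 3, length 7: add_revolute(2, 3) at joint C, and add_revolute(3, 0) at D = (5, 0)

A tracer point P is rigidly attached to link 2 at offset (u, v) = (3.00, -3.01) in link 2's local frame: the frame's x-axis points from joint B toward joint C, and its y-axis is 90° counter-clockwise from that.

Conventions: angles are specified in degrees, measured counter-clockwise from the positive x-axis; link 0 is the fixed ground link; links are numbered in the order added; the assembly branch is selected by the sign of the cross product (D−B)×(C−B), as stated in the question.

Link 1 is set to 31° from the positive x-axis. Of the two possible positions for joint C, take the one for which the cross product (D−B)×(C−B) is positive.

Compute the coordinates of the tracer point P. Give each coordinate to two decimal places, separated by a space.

A=(0,0), D=(5.00,0)
B = A + 1.00·(cos31°, sin31°) = (0.8572, 0.5150)
|BD| = 4.1747
circle(B,4.00) ∩ circle(D,7.00): a=-1.8650, h=3.5386
  candidates: C₊=(-0.5570,4.2567) cross=14.773; C₋=(-1.4301,-2.7665) cross=-14.773
  branch + wants cross > 0 → take C=(-0.5570,4.2567) (cross=14.773)
ex = (C−B)/|BC| = (-0.3535,0.9354); ey = (-0.9354,-0.3535)
P = B + 3.00·ex + -3.01·ey = (2.6121,4.3855)

2.61 4.39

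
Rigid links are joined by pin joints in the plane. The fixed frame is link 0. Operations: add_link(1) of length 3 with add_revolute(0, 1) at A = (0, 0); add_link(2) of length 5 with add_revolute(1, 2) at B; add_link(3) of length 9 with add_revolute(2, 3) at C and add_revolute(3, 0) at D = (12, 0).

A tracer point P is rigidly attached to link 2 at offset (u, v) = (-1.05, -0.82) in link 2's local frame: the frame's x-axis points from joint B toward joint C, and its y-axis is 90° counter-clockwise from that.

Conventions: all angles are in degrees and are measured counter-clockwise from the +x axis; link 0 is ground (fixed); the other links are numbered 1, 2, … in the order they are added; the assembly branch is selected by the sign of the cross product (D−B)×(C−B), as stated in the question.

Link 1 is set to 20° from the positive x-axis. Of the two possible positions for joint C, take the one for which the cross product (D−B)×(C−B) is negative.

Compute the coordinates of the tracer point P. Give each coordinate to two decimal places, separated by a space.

A=(0,0), D=(12.00,0)
B = A + 3.00·(cos20°, sin20°) = (2.8191, 1.0261)
|BD| = 9.2381
circle(B,5.00) ∩ circle(D,9.00): a=1.5881, h=4.7411
  candidates: C₊=(4.9239,5.5614) cross=43.799; C₋=(3.8708,-3.8621) cross=-43.799
  branch - wants cross < 0 → take C=(3.8708,-3.8621) (cross=-43.799)
ex = (C−B)/|BC| = (0.2103,-0.9776); ey = (0.9776,0.2103)
P = B + -1.05·ex + -0.82·ey = (1.7966,1.8801)

1.80 1.88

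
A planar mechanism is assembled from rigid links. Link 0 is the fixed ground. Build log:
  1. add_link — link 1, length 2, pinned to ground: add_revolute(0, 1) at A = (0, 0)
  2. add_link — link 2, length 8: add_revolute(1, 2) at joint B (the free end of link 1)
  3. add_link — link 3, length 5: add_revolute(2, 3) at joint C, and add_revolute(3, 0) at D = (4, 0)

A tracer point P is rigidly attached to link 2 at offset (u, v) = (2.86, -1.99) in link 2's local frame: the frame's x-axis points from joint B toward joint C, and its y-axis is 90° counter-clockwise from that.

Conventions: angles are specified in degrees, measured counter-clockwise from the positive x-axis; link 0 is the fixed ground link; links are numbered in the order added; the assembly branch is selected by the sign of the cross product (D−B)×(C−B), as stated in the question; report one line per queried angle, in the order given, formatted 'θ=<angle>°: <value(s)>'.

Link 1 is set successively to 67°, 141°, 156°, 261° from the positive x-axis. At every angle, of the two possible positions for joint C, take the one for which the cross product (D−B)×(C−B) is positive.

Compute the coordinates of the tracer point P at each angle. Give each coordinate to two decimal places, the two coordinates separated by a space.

A=(0,0), D=(4.00,0)
θ=67°: B = A + 2.00·(cos67°, sin67°) = (0.7815, 1.8410)
θ=67°: |BD| = 3.7079
θ=67°: circle(B,8.00) ∩ circle(D,5.00): a=7.1130, h=3.6613
θ=67°:   candidates: C₊=(8.7736,1.4874) cross=13.576; C₋=(5.1379,-4.8688) cross=-13.576
θ=67°:   branch + wants cross > 0 → take C=(8.7736,1.4874) (cross=13.576)
θ=67°: ex = (C−B)/|BC| = (0.9990,-0.0442); ey = (0.0442,0.9990)
θ=67°: P = B + 2.86·ex + -1.99·ey = (3.5507,-0.2735)
θ=141°: B = A + 2.00·(cos141°, sin141°) = (-1.5543, 1.2586)
θ=141°: |BD| = 5.6951
θ=141°: circle(B,8.00) ∩ circle(D,5.00): a=6.2715, h=4.9667
θ=141°:   candidates: C₊=(5.6598,4.7165) cross=28.286; C₋=(3.4645,-4.9712) cross=-28.286
θ=141°:   branch + wants cross > 0 → take C=(5.6598,4.7165) (cross=28.286)
θ=141°: ex = (C−B)/|BC| = (0.9018,0.4322); ey = (-0.4322,0.9018)
θ=141°: P = B + 2.86·ex + -1.99·ey = (1.8849,0.7003)
θ=156°: B = A + 2.00·(cos156°, sin156°) = (-1.8271, 0.8135)
θ=156°: |BD| = 5.8836
θ=156°: circle(B,8.00) ∩ circle(D,5.00): a=6.2561, h=4.9861
θ=156°:   candidates: C₊=(5.0583,4.8867) cross=29.336; C₋=(3.6795,-4.9897) cross=-29.336
θ=156°:   branch + wants cross > 0 → take C=(5.0583,4.8867) (cross=29.336)
θ=156°: ex = (C−B)/|BC| = (0.8607,0.5092); ey = (-0.5092,0.8607)
θ=156°: P = B + 2.86·ex + -1.99·ey = (1.6477,0.5569)
θ=261°: B = A + 2.00·(cos261°, sin261°) = (-0.3129, -1.9754)
θ=261°: |BD| = 4.7437
θ=261°: circle(B,8.00) ∩ circle(D,5.00): a=6.4826, h=4.6879
θ=261°:   candidates: C₊=(3.6288,4.9862) cross=22.238; C₋=(7.5330,-3.5380) cross=-22.238
θ=261°:   branch + wants cross > 0 → take C=(3.6288,4.9862) (cross=22.238)
θ=261°: ex = (C−B)/|BC| = (0.4927,0.8702); ey = (-0.8702,0.4927)
θ=261°: P = B + 2.86·ex + -1.99·ey = (2.8280,-0.4671)

θ=67°: 3.55 -0.27
θ=141°: 1.88 0.70
θ=156°: 1.65 0.56
θ=261°: 2.83 -0.47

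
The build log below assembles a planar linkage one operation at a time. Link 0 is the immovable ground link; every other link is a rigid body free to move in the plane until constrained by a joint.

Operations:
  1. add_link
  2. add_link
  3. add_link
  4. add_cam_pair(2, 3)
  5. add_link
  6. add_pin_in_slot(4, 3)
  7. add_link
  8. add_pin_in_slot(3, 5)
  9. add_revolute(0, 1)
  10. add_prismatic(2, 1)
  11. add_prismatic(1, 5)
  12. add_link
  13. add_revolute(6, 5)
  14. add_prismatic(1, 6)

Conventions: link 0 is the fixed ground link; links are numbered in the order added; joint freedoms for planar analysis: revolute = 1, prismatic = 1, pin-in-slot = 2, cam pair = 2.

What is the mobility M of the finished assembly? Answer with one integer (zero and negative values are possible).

(L,J1,J2)=(1,0,0); link0 fixed
link1: (2,0,0)
link2: (3,0,0)
link3: (4,0,0)
C 2-3 [J2]: (4,0,1)
link4: (5,0,1)
PS 4-3 [J2]: (5,0,2)
link5: (6,0,2)
PS 3-5 [J2]: (6,0,3)
R 0-1 [J1]: (6,1,3)
P 2-1 [J1]: (6,2,3)
P 1-5 [J1]: (6,3,3)
link6: (7,3,3)
R 6-5 [J1]: (7,4,3)
P 1-6 [J1]: (7,5,3)
Grübler: 3·6 − 2·5 − 3 = 5

M = 5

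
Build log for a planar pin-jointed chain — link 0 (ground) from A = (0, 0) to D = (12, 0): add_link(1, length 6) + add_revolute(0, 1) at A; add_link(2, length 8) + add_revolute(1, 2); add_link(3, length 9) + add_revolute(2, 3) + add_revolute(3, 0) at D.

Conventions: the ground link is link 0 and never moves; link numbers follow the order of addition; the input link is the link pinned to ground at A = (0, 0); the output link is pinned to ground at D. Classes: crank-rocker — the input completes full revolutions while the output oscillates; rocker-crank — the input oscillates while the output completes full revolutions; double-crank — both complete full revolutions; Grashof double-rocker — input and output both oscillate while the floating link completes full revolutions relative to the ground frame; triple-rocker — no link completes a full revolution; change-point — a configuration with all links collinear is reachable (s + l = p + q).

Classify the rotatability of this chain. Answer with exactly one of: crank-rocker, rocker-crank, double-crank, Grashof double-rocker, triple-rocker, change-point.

lengths: ground=12, input=6, coupler=8, output=9
sorted: s=6 (shortest), l=12 (longest), p+q=17
s + l = 18 vs p + q = 17
s + l > p + q → non-Grashof → no link fully rotates → triple-rocker

triple-rocker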